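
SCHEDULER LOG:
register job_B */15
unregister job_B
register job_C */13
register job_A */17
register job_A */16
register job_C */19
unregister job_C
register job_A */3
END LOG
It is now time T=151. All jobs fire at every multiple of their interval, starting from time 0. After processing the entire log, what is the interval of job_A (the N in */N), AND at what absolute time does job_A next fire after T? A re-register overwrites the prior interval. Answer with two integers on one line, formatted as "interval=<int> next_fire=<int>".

Answer: interval=3 next_fire=153

Derivation:
Op 1: register job_B */15 -> active={job_B:*/15}
Op 2: unregister job_B -> active={}
Op 3: register job_C */13 -> active={job_C:*/13}
Op 4: register job_A */17 -> active={job_A:*/17, job_C:*/13}
Op 5: register job_A */16 -> active={job_A:*/16, job_C:*/13}
Op 6: register job_C */19 -> active={job_A:*/16, job_C:*/19}
Op 7: unregister job_C -> active={job_A:*/16}
Op 8: register job_A */3 -> active={job_A:*/3}
Final interval of job_A = 3
Next fire of job_A after T=151: (151//3+1)*3 = 153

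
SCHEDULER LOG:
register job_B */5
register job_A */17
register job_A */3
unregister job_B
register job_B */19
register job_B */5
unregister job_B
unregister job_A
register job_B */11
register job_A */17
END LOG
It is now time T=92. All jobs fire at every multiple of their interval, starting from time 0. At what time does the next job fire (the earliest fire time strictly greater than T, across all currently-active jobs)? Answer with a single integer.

Answer: 99

Derivation:
Op 1: register job_B */5 -> active={job_B:*/5}
Op 2: register job_A */17 -> active={job_A:*/17, job_B:*/5}
Op 3: register job_A */3 -> active={job_A:*/3, job_B:*/5}
Op 4: unregister job_B -> active={job_A:*/3}
Op 5: register job_B */19 -> active={job_A:*/3, job_B:*/19}
Op 6: register job_B */5 -> active={job_A:*/3, job_B:*/5}
Op 7: unregister job_B -> active={job_A:*/3}
Op 8: unregister job_A -> active={}
Op 9: register job_B */11 -> active={job_B:*/11}
Op 10: register job_A */17 -> active={job_A:*/17, job_B:*/11}
  job_A: interval 17, next fire after T=92 is 102
  job_B: interval 11, next fire after T=92 is 99
Earliest fire time = 99 (job job_B)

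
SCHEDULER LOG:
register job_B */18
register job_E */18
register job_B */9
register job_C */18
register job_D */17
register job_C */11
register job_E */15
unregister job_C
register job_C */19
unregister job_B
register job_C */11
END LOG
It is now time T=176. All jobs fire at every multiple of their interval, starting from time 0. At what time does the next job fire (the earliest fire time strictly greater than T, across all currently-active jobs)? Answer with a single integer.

Op 1: register job_B */18 -> active={job_B:*/18}
Op 2: register job_E */18 -> active={job_B:*/18, job_E:*/18}
Op 3: register job_B */9 -> active={job_B:*/9, job_E:*/18}
Op 4: register job_C */18 -> active={job_B:*/9, job_C:*/18, job_E:*/18}
Op 5: register job_D */17 -> active={job_B:*/9, job_C:*/18, job_D:*/17, job_E:*/18}
Op 6: register job_C */11 -> active={job_B:*/9, job_C:*/11, job_D:*/17, job_E:*/18}
Op 7: register job_E */15 -> active={job_B:*/9, job_C:*/11, job_D:*/17, job_E:*/15}
Op 8: unregister job_C -> active={job_B:*/9, job_D:*/17, job_E:*/15}
Op 9: register job_C */19 -> active={job_B:*/9, job_C:*/19, job_D:*/17, job_E:*/15}
Op 10: unregister job_B -> active={job_C:*/19, job_D:*/17, job_E:*/15}
Op 11: register job_C */11 -> active={job_C:*/11, job_D:*/17, job_E:*/15}
  job_C: interval 11, next fire after T=176 is 187
  job_D: interval 17, next fire after T=176 is 187
  job_E: interval 15, next fire after T=176 is 180
Earliest fire time = 180 (job job_E)

Answer: 180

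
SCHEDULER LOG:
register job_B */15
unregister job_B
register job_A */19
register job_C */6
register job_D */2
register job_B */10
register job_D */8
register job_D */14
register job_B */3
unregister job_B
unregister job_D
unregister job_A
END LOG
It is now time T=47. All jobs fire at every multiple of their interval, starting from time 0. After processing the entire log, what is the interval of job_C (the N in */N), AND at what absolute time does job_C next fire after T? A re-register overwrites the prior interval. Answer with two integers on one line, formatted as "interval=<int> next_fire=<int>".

Op 1: register job_B */15 -> active={job_B:*/15}
Op 2: unregister job_B -> active={}
Op 3: register job_A */19 -> active={job_A:*/19}
Op 4: register job_C */6 -> active={job_A:*/19, job_C:*/6}
Op 5: register job_D */2 -> active={job_A:*/19, job_C:*/6, job_D:*/2}
Op 6: register job_B */10 -> active={job_A:*/19, job_B:*/10, job_C:*/6, job_D:*/2}
Op 7: register job_D */8 -> active={job_A:*/19, job_B:*/10, job_C:*/6, job_D:*/8}
Op 8: register job_D */14 -> active={job_A:*/19, job_B:*/10, job_C:*/6, job_D:*/14}
Op 9: register job_B */3 -> active={job_A:*/19, job_B:*/3, job_C:*/6, job_D:*/14}
Op 10: unregister job_B -> active={job_A:*/19, job_C:*/6, job_D:*/14}
Op 11: unregister job_D -> active={job_A:*/19, job_C:*/6}
Op 12: unregister job_A -> active={job_C:*/6}
Final interval of job_C = 6
Next fire of job_C after T=47: (47//6+1)*6 = 48

Answer: interval=6 next_fire=48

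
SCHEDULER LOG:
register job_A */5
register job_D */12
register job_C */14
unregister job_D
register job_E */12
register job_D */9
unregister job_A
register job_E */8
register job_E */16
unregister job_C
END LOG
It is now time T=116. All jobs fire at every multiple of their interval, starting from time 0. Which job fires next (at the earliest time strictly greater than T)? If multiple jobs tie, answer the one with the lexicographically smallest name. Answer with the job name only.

Answer: job_D

Derivation:
Op 1: register job_A */5 -> active={job_A:*/5}
Op 2: register job_D */12 -> active={job_A:*/5, job_D:*/12}
Op 3: register job_C */14 -> active={job_A:*/5, job_C:*/14, job_D:*/12}
Op 4: unregister job_D -> active={job_A:*/5, job_C:*/14}
Op 5: register job_E */12 -> active={job_A:*/5, job_C:*/14, job_E:*/12}
Op 6: register job_D */9 -> active={job_A:*/5, job_C:*/14, job_D:*/9, job_E:*/12}
Op 7: unregister job_A -> active={job_C:*/14, job_D:*/9, job_E:*/12}
Op 8: register job_E */8 -> active={job_C:*/14, job_D:*/9, job_E:*/8}
Op 9: register job_E */16 -> active={job_C:*/14, job_D:*/9, job_E:*/16}
Op 10: unregister job_C -> active={job_D:*/9, job_E:*/16}
  job_D: interval 9, next fire after T=116 is 117
  job_E: interval 16, next fire after T=116 is 128
Earliest = 117, winner (lex tiebreak) = job_D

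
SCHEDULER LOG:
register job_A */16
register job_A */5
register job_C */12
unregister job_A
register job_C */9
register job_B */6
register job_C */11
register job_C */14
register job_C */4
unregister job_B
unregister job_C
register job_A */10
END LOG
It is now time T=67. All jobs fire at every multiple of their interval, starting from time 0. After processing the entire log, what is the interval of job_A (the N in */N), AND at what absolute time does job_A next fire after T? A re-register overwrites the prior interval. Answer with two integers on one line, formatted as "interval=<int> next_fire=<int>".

Op 1: register job_A */16 -> active={job_A:*/16}
Op 2: register job_A */5 -> active={job_A:*/5}
Op 3: register job_C */12 -> active={job_A:*/5, job_C:*/12}
Op 4: unregister job_A -> active={job_C:*/12}
Op 5: register job_C */9 -> active={job_C:*/9}
Op 6: register job_B */6 -> active={job_B:*/6, job_C:*/9}
Op 7: register job_C */11 -> active={job_B:*/6, job_C:*/11}
Op 8: register job_C */14 -> active={job_B:*/6, job_C:*/14}
Op 9: register job_C */4 -> active={job_B:*/6, job_C:*/4}
Op 10: unregister job_B -> active={job_C:*/4}
Op 11: unregister job_C -> active={}
Op 12: register job_A */10 -> active={job_A:*/10}
Final interval of job_A = 10
Next fire of job_A after T=67: (67//10+1)*10 = 70

Answer: interval=10 next_fire=70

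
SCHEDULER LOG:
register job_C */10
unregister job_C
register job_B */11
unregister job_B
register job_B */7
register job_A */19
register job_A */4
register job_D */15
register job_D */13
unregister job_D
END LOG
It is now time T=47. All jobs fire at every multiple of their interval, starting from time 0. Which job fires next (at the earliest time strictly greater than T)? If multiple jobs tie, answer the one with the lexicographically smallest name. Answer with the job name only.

Op 1: register job_C */10 -> active={job_C:*/10}
Op 2: unregister job_C -> active={}
Op 3: register job_B */11 -> active={job_B:*/11}
Op 4: unregister job_B -> active={}
Op 5: register job_B */7 -> active={job_B:*/7}
Op 6: register job_A */19 -> active={job_A:*/19, job_B:*/7}
Op 7: register job_A */4 -> active={job_A:*/4, job_B:*/7}
Op 8: register job_D */15 -> active={job_A:*/4, job_B:*/7, job_D:*/15}
Op 9: register job_D */13 -> active={job_A:*/4, job_B:*/7, job_D:*/13}
Op 10: unregister job_D -> active={job_A:*/4, job_B:*/7}
  job_A: interval 4, next fire after T=47 is 48
  job_B: interval 7, next fire after T=47 is 49
Earliest = 48, winner (lex tiebreak) = job_A

Answer: job_A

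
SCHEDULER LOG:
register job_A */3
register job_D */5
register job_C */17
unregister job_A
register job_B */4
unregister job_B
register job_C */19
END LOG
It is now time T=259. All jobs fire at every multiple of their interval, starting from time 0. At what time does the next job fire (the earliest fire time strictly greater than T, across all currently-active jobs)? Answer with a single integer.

Op 1: register job_A */3 -> active={job_A:*/3}
Op 2: register job_D */5 -> active={job_A:*/3, job_D:*/5}
Op 3: register job_C */17 -> active={job_A:*/3, job_C:*/17, job_D:*/5}
Op 4: unregister job_A -> active={job_C:*/17, job_D:*/5}
Op 5: register job_B */4 -> active={job_B:*/4, job_C:*/17, job_D:*/5}
Op 6: unregister job_B -> active={job_C:*/17, job_D:*/5}
Op 7: register job_C */19 -> active={job_C:*/19, job_D:*/5}
  job_C: interval 19, next fire after T=259 is 266
  job_D: interval 5, next fire after T=259 is 260
Earliest fire time = 260 (job job_D)

Answer: 260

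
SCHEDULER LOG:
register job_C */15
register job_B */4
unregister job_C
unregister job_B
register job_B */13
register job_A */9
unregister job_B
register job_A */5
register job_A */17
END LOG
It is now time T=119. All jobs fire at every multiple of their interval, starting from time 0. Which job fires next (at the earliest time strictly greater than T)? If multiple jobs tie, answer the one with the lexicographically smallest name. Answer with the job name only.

Op 1: register job_C */15 -> active={job_C:*/15}
Op 2: register job_B */4 -> active={job_B:*/4, job_C:*/15}
Op 3: unregister job_C -> active={job_B:*/4}
Op 4: unregister job_B -> active={}
Op 5: register job_B */13 -> active={job_B:*/13}
Op 6: register job_A */9 -> active={job_A:*/9, job_B:*/13}
Op 7: unregister job_B -> active={job_A:*/9}
Op 8: register job_A */5 -> active={job_A:*/5}
Op 9: register job_A */17 -> active={job_A:*/17}
  job_A: interval 17, next fire after T=119 is 136
Earliest = 136, winner (lex tiebreak) = job_A

Answer: job_A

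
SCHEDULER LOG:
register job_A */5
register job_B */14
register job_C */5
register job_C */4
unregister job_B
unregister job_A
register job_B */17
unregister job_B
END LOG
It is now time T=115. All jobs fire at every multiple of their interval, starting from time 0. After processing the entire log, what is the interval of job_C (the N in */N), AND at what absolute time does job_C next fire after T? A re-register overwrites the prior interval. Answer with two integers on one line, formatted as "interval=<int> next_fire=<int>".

Answer: interval=4 next_fire=116

Derivation:
Op 1: register job_A */5 -> active={job_A:*/5}
Op 2: register job_B */14 -> active={job_A:*/5, job_B:*/14}
Op 3: register job_C */5 -> active={job_A:*/5, job_B:*/14, job_C:*/5}
Op 4: register job_C */4 -> active={job_A:*/5, job_B:*/14, job_C:*/4}
Op 5: unregister job_B -> active={job_A:*/5, job_C:*/4}
Op 6: unregister job_A -> active={job_C:*/4}
Op 7: register job_B */17 -> active={job_B:*/17, job_C:*/4}
Op 8: unregister job_B -> active={job_C:*/4}
Final interval of job_C = 4
Next fire of job_C after T=115: (115//4+1)*4 = 116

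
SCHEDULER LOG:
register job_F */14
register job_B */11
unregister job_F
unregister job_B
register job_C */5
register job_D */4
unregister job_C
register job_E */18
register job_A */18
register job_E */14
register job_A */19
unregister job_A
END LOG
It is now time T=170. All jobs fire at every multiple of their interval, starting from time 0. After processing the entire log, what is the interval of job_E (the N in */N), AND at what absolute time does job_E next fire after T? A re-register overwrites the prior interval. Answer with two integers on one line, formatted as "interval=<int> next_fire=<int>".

Answer: interval=14 next_fire=182

Derivation:
Op 1: register job_F */14 -> active={job_F:*/14}
Op 2: register job_B */11 -> active={job_B:*/11, job_F:*/14}
Op 3: unregister job_F -> active={job_B:*/11}
Op 4: unregister job_B -> active={}
Op 5: register job_C */5 -> active={job_C:*/5}
Op 6: register job_D */4 -> active={job_C:*/5, job_D:*/4}
Op 7: unregister job_C -> active={job_D:*/4}
Op 8: register job_E */18 -> active={job_D:*/4, job_E:*/18}
Op 9: register job_A */18 -> active={job_A:*/18, job_D:*/4, job_E:*/18}
Op 10: register job_E */14 -> active={job_A:*/18, job_D:*/4, job_E:*/14}
Op 11: register job_A */19 -> active={job_A:*/19, job_D:*/4, job_E:*/14}
Op 12: unregister job_A -> active={job_D:*/4, job_E:*/14}
Final interval of job_E = 14
Next fire of job_E after T=170: (170//14+1)*14 = 182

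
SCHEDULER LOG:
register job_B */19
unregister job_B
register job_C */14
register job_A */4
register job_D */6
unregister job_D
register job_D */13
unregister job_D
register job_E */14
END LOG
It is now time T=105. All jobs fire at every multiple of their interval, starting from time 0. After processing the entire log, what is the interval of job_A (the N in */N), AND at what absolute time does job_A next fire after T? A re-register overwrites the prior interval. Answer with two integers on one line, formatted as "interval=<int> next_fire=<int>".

Answer: interval=4 next_fire=108

Derivation:
Op 1: register job_B */19 -> active={job_B:*/19}
Op 2: unregister job_B -> active={}
Op 3: register job_C */14 -> active={job_C:*/14}
Op 4: register job_A */4 -> active={job_A:*/4, job_C:*/14}
Op 5: register job_D */6 -> active={job_A:*/4, job_C:*/14, job_D:*/6}
Op 6: unregister job_D -> active={job_A:*/4, job_C:*/14}
Op 7: register job_D */13 -> active={job_A:*/4, job_C:*/14, job_D:*/13}
Op 8: unregister job_D -> active={job_A:*/4, job_C:*/14}
Op 9: register job_E */14 -> active={job_A:*/4, job_C:*/14, job_E:*/14}
Final interval of job_A = 4
Next fire of job_A after T=105: (105//4+1)*4 = 108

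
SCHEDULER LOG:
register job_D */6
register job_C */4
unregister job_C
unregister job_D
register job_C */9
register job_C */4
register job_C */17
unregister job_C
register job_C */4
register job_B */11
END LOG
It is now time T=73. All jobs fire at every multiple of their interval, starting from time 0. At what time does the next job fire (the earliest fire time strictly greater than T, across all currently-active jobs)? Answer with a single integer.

Answer: 76

Derivation:
Op 1: register job_D */6 -> active={job_D:*/6}
Op 2: register job_C */4 -> active={job_C:*/4, job_D:*/6}
Op 3: unregister job_C -> active={job_D:*/6}
Op 4: unregister job_D -> active={}
Op 5: register job_C */9 -> active={job_C:*/9}
Op 6: register job_C */4 -> active={job_C:*/4}
Op 7: register job_C */17 -> active={job_C:*/17}
Op 8: unregister job_C -> active={}
Op 9: register job_C */4 -> active={job_C:*/4}
Op 10: register job_B */11 -> active={job_B:*/11, job_C:*/4}
  job_B: interval 11, next fire after T=73 is 77
  job_C: interval 4, next fire after T=73 is 76
Earliest fire time = 76 (job job_C)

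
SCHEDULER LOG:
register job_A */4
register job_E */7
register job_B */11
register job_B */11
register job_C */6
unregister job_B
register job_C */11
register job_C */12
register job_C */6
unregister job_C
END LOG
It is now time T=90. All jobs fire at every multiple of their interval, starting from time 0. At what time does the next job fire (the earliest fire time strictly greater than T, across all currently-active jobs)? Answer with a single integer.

Answer: 91

Derivation:
Op 1: register job_A */4 -> active={job_A:*/4}
Op 2: register job_E */7 -> active={job_A:*/4, job_E:*/7}
Op 3: register job_B */11 -> active={job_A:*/4, job_B:*/11, job_E:*/7}
Op 4: register job_B */11 -> active={job_A:*/4, job_B:*/11, job_E:*/7}
Op 5: register job_C */6 -> active={job_A:*/4, job_B:*/11, job_C:*/6, job_E:*/7}
Op 6: unregister job_B -> active={job_A:*/4, job_C:*/6, job_E:*/7}
Op 7: register job_C */11 -> active={job_A:*/4, job_C:*/11, job_E:*/7}
Op 8: register job_C */12 -> active={job_A:*/4, job_C:*/12, job_E:*/7}
Op 9: register job_C */6 -> active={job_A:*/4, job_C:*/6, job_E:*/7}
Op 10: unregister job_C -> active={job_A:*/4, job_E:*/7}
  job_A: interval 4, next fire after T=90 is 92
  job_E: interval 7, next fire after T=90 is 91
Earliest fire time = 91 (job job_E)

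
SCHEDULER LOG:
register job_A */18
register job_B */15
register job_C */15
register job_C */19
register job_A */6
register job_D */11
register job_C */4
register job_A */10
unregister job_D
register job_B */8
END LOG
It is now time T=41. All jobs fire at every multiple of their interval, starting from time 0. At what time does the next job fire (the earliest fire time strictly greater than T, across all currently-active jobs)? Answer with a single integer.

Op 1: register job_A */18 -> active={job_A:*/18}
Op 2: register job_B */15 -> active={job_A:*/18, job_B:*/15}
Op 3: register job_C */15 -> active={job_A:*/18, job_B:*/15, job_C:*/15}
Op 4: register job_C */19 -> active={job_A:*/18, job_B:*/15, job_C:*/19}
Op 5: register job_A */6 -> active={job_A:*/6, job_B:*/15, job_C:*/19}
Op 6: register job_D */11 -> active={job_A:*/6, job_B:*/15, job_C:*/19, job_D:*/11}
Op 7: register job_C */4 -> active={job_A:*/6, job_B:*/15, job_C:*/4, job_D:*/11}
Op 8: register job_A */10 -> active={job_A:*/10, job_B:*/15, job_C:*/4, job_D:*/11}
Op 9: unregister job_D -> active={job_A:*/10, job_B:*/15, job_C:*/4}
Op 10: register job_B */8 -> active={job_A:*/10, job_B:*/8, job_C:*/4}
  job_A: interval 10, next fire after T=41 is 50
  job_B: interval 8, next fire after T=41 is 48
  job_C: interval 4, next fire after T=41 is 44
Earliest fire time = 44 (job job_C)

Answer: 44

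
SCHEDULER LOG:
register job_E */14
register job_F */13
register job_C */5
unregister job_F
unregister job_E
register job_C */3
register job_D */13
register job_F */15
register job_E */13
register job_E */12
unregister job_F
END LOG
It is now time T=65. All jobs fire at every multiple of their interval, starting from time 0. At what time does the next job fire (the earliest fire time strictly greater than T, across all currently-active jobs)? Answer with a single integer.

Answer: 66

Derivation:
Op 1: register job_E */14 -> active={job_E:*/14}
Op 2: register job_F */13 -> active={job_E:*/14, job_F:*/13}
Op 3: register job_C */5 -> active={job_C:*/5, job_E:*/14, job_F:*/13}
Op 4: unregister job_F -> active={job_C:*/5, job_E:*/14}
Op 5: unregister job_E -> active={job_C:*/5}
Op 6: register job_C */3 -> active={job_C:*/3}
Op 7: register job_D */13 -> active={job_C:*/3, job_D:*/13}
Op 8: register job_F */15 -> active={job_C:*/3, job_D:*/13, job_F:*/15}
Op 9: register job_E */13 -> active={job_C:*/3, job_D:*/13, job_E:*/13, job_F:*/15}
Op 10: register job_E */12 -> active={job_C:*/3, job_D:*/13, job_E:*/12, job_F:*/15}
Op 11: unregister job_F -> active={job_C:*/3, job_D:*/13, job_E:*/12}
  job_C: interval 3, next fire after T=65 is 66
  job_D: interval 13, next fire after T=65 is 78
  job_E: interval 12, next fire after T=65 is 72
Earliest fire time = 66 (job job_C)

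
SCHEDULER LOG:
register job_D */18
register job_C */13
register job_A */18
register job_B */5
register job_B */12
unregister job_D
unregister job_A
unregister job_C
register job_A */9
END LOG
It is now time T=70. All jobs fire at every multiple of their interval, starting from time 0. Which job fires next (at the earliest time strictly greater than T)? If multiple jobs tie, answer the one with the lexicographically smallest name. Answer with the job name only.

Answer: job_A

Derivation:
Op 1: register job_D */18 -> active={job_D:*/18}
Op 2: register job_C */13 -> active={job_C:*/13, job_D:*/18}
Op 3: register job_A */18 -> active={job_A:*/18, job_C:*/13, job_D:*/18}
Op 4: register job_B */5 -> active={job_A:*/18, job_B:*/5, job_C:*/13, job_D:*/18}
Op 5: register job_B */12 -> active={job_A:*/18, job_B:*/12, job_C:*/13, job_D:*/18}
Op 6: unregister job_D -> active={job_A:*/18, job_B:*/12, job_C:*/13}
Op 7: unregister job_A -> active={job_B:*/12, job_C:*/13}
Op 8: unregister job_C -> active={job_B:*/12}
Op 9: register job_A */9 -> active={job_A:*/9, job_B:*/12}
  job_A: interval 9, next fire after T=70 is 72
  job_B: interval 12, next fire after T=70 is 72
Earliest = 72, winner (lex tiebreak) = job_A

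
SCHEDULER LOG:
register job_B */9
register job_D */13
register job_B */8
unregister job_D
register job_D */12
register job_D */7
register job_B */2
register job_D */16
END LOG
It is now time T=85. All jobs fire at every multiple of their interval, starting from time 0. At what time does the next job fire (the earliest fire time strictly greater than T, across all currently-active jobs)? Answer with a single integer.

Answer: 86

Derivation:
Op 1: register job_B */9 -> active={job_B:*/9}
Op 2: register job_D */13 -> active={job_B:*/9, job_D:*/13}
Op 3: register job_B */8 -> active={job_B:*/8, job_D:*/13}
Op 4: unregister job_D -> active={job_B:*/8}
Op 5: register job_D */12 -> active={job_B:*/8, job_D:*/12}
Op 6: register job_D */7 -> active={job_B:*/8, job_D:*/7}
Op 7: register job_B */2 -> active={job_B:*/2, job_D:*/7}
Op 8: register job_D */16 -> active={job_B:*/2, job_D:*/16}
  job_B: interval 2, next fire after T=85 is 86
  job_D: interval 16, next fire after T=85 is 96
Earliest fire time = 86 (job job_B)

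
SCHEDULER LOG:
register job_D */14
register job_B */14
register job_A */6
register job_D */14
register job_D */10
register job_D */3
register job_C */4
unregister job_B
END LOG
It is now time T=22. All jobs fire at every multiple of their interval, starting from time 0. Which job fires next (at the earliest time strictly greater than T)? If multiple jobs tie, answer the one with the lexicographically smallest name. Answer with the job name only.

Op 1: register job_D */14 -> active={job_D:*/14}
Op 2: register job_B */14 -> active={job_B:*/14, job_D:*/14}
Op 3: register job_A */6 -> active={job_A:*/6, job_B:*/14, job_D:*/14}
Op 4: register job_D */14 -> active={job_A:*/6, job_B:*/14, job_D:*/14}
Op 5: register job_D */10 -> active={job_A:*/6, job_B:*/14, job_D:*/10}
Op 6: register job_D */3 -> active={job_A:*/6, job_B:*/14, job_D:*/3}
Op 7: register job_C */4 -> active={job_A:*/6, job_B:*/14, job_C:*/4, job_D:*/3}
Op 8: unregister job_B -> active={job_A:*/6, job_C:*/4, job_D:*/3}
  job_A: interval 6, next fire after T=22 is 24
  job_C: interval 4, next fire after T=22 is 24
  job_D: interval 3, next fire after T=22 is 24
Earliest = 24, winner (lex tiebreak) = job_A

Answer: job_A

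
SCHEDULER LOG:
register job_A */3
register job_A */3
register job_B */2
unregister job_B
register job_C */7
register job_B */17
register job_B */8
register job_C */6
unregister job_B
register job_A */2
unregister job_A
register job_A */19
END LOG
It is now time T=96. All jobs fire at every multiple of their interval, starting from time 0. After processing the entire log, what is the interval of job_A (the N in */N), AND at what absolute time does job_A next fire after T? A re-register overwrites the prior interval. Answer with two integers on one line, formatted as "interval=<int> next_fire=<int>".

Answer: interval=19 next_fire=114

Derivation:
Op 1: register job_A */3 -> active={job_A:*/3}
Op 2: register job_A */3 -> active={job_A:*/3}
Op 3: register job_B */2 -> active={job_A:*/3, job_B:*/2}
Op 4: unregister job_B -> active={job_A:*/3}
Op 5: register job_C */7 -> active={job_A:*/3, job_C:*/7}
Op 6: register job_B */17 -> active={job_A:*/3, job_B:*/17, job_C:*/7}
Op 7: register job_B */8 -> active={job_A:*/3, job_B:*/8, job_C:*/7}
Op 8: register job_C */6 -> active={job_A:*/3, job_B:*/8, job_C:*/6}
Op 9: unregister job_B -> active={job_A:*/3, job_C:*/6}
Op 10: register job_A */2 -> active={job_A:*/2, job_C:*/6}
Op 11: unregister job_A -> active={job_C:*/6}
Op 12: register job_A */19 -> active={job_A:*/19, job_C:*/6}
Final interval of job_A = 19
Next fire of job_A after T=96: (96//19+1)*19 = 114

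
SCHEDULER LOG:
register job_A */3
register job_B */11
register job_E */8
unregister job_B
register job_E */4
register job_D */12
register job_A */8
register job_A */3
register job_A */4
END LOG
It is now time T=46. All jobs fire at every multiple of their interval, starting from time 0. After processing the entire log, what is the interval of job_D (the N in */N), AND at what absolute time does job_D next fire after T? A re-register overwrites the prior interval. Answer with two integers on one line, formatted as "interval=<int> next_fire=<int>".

Op 1: register job_A */3 -> active={job_A:*/3}
Op 2: register job_B */11 -> active={job_A:*/3, job_B:*/11}
Op 3: register job_E */8 -> active={job_A:*/3, job_B:*/11, job_E:*/8}
Op 4: unregister job_B -> active={job_A:*/3, job_E:*/8}
Op 5: register job_E */4 -> active={job_A:*/3, job_E:*/4}
Op 6: register job_D */12 -> active={job_A:*/3, job_D:*/12, job_E:*/4}
Op 7: register job_A */8 -> active={job_A:*/8, job_D:*/12, job_E:*/4}
Op 8: register job_A */3 -> active={job_A:*/3, job_D:*/12, job_E:*/4}
Op 9: register job_A */4 -> active={job_A:*/4, job_D:*/12, job_E:*/4}
Final interval of job_D = 12
Next fire of job_D after T=46: (46//12+1)*12 = 48

Answer: interval=12 next_fire=48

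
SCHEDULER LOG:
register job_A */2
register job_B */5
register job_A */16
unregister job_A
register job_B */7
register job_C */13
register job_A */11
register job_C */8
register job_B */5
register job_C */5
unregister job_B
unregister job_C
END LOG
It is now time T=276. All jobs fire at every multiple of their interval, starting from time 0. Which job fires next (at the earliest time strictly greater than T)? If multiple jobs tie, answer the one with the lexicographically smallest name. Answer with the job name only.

Op 1: register job_A */2 -> active={job_A:*/2}
Op 2: register job_B */5 -> active={job_A:*/2, job_B:*/5}
Op 3: register job_A */16 -> active={job_A:*/16, job_B:*/5}
Op 4: unregister job_A -> active={job_B:*/5}
Op 5: register job_B */7 -> active={job_B:*/7}
Op 6: register job_C */13 -> active={job_B:*/7, job_C:*/13}
Op 7: register job_A */11 -> active={job_A:*/11, job_B:*/7, job_C:*/13}
Op 8: register job_C */8 -> active={job_A:*/11, job_B:*/7, job_C:*/8}
Op 9: register job_B */5 -> active={job_A:*/11, job_B:*/5, job_C:*/8}
Op 10: register job_C */5 -> active={job_A:*/11, job_B:*/5, job_C:*/5}
Op 11: unregister job_B -> active={job_A:*/11, job_C:*/5}
Op 12: unregister job_C -> active={job_A:*/11}
  job_A: interval 11, next fire after T=276 is 286
Earliest = 286, winner (lex tiebreak) = job_A

Answer: job_A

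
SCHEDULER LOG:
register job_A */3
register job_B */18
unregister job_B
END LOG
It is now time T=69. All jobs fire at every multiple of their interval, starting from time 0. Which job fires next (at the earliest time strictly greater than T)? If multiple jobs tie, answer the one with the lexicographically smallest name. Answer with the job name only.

Answer: job_A

Derivation:
Op 1: register job_A */3 -> active={job_A:*/3}
Op 2: register job_B */18 -> active={job_A:*/3, job_B:*/18}
Op 3: unregister job_B -> active={job_A:*/3}
  job_A: interval 3, next fire after T=69 is 72
Earliest = 72, winner (lex tiebreak) = job_A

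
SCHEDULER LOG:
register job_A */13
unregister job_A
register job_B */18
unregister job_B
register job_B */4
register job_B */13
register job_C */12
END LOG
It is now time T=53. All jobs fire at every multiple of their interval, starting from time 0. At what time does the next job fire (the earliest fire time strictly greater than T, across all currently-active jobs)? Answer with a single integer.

Op 1: register job_A */13 -> active={job_A:*/13}
Op 2: unregister job_A -> active={}
Op 3: register job_B */18 -> active={job_B:*/18}
Op 4: unregister job_B -> active={}
Op 5: register job_B */4 -> active={job_B:*/4}
Op 6: register job_B */13 -> active={job_B:*/13}
Op 7: register job_C */12 -> active={job_B:*/13, job_C:*/12}
  job_B: interval 13, next fire after T=53 is 65
  job_C: interval 12, next fire after T=53 is 60
Earliest fire time = 60 (job job_C)

Answer: 60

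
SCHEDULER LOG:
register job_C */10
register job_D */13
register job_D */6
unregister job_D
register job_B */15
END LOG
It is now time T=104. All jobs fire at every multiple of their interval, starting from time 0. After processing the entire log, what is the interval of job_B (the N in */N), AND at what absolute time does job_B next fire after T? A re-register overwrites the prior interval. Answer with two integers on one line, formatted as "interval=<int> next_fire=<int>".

Op 1: register job_C */10 -> active={job_C:*/10}
Op 2: register job_D */13 -> active={job_C:*/10, job_D:*/13}
Op 3: register job_D */6 -> active={job_C:*/10, job_D:*/6}
Op 4: unregister job_D -> active={job_C:*/10}
Op 5: register job_B */15 -> active={job_B:*/15, job_C:*/10}
Final interval of job_B = 15
Next fire of job_B after T=104: (104//15+1)*15 = 105

Answer: interval=15 next_fire=105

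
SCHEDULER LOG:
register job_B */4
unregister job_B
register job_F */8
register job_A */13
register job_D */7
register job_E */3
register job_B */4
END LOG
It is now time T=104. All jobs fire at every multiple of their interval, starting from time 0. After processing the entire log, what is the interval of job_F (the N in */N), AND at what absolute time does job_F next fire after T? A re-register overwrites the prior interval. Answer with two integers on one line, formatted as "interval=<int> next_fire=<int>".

Op 1: register job_B */4 -> active={job_B:*/4}
Op 2: unregister job_B -> active={}
Op 3: register job_F */8 -> active={job_F:*/8}
Op 4: register job_A */13 -> active={job_A:*/13, job_F:*/8}
Op 5: register job_D */7 -> active={job_A:*/13, job_D:*/7, job_F:*/8}
Op 6: register job_E */3 -> active={job_A:*/13, job_D:*/7, job_E:*/3, job_F:*/8}
Op 7: register job_B */4 -> active={job_A:*/13, job_B:*/4, job_D:*/7, job_E:*/3, job_F:*/8}
Final interval of job_F = 8
Next fire of job_F after T=104: (104//8+1)*8 = 112

Answer: interval=8 next_fire=112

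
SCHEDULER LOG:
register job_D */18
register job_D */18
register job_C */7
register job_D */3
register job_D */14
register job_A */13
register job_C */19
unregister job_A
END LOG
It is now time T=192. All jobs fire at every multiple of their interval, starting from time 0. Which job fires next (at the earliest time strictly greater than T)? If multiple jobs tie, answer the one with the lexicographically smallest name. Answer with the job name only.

Op 1: register job_D */18 -> active={job_D:*/18}
Op 2: register job_D */18 -> active={job_D:*/18}
Op 3: register job_C */7 -> active={job_C:*/7, job_D:*/18}
Op 4: register job_D */3 -> active={job_C:*/7, job_D:*/3}
Op 5: register job_D */14 -> active={job_C:*/7, job_D:*/14}
Op 6: register job_A */13 -> active={job_A:*/13, job_C:*/7, job_D:*/14}
Op 7: register job_C */19 -> active={job_A:*/13, job_C:*/19, job_D:*/14}
Op 8: unregister job_A -> active={job_C:*/19, job_D:*/14}
  job_C: interval 19, next fire after T=192 is 209
  job_D: interval 14, next fire after T=192 is 196
Earliest = 196, winner (lex tiebreak) = job_D

Answer: job_D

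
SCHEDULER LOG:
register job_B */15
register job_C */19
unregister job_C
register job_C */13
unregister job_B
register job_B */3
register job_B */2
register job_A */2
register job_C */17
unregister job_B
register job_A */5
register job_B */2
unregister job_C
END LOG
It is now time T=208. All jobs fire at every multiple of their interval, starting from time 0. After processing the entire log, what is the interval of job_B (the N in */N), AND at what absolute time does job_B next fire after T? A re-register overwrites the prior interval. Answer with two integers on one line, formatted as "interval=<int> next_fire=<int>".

Op 1: register job_B */15 -> active={job_B:*/15}
Op 2: register job_C */19 -> active={job_B:*/15, job_C:*/19}
Op 3: unregister job_C -> active={job_B:*/15}
Op 4: register job_C */13 -> active={job_B:*/15, job_C:*/13}
Op 5: unregister job_B -> active={job_C:*/13}
Op 6: register job_B */3 -> active={job_B:*/3, job_C:*/13}
Op 7: register job_B */2 -> active={job_B:*/2, job_C:*/13}
Op 8: register job_A */2 -> active={job_A:*/2, job_B:*/2, job_C:*/13}
Op 9: register job_C */17 -> active={job_A:*/2, job_B:*/2, job_C:*/17}
Op 10: unregister job_B -> active={job_A:*/2, job_C:*/17}
Op 11: register job_A */5 -> active={job_A:*/5, job_C:*/17}
Op 12: register job_B */2 -> active={job_A:*/5, job_B:*/2, job_C:*/17}
Op 13: unregister job_C -> active={job_A:*/5, job_B:*/2}
Final interval of job_B = 2
Next fire of job_B after T=208: (208//2+1)*2 = 210

Answer: interval=2 next_fire=210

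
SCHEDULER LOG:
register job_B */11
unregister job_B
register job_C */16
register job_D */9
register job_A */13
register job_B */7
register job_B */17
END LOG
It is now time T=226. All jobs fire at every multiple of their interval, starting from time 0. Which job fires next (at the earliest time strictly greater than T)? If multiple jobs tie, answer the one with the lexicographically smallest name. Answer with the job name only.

Answer: job_A

Derivation:
Op 1: register job_B */11 -> active={job_B:*/11}
Op 2: unregister job_B -> active={}
Op 3: register job_C */16 -> active={job_C:*/16}
Op 4: register job_D */9 -> active={job_C:*/16, job_D:*/9}
Op 5: register job_A */13 -> active={job_A:*/13, job_C:*/16, job_D:*/9}
Op 6: register job_B */7 -> active={job_A:*/13, job_B:*/7, job_C:*/16, job_D:*/9}
Op 7: register job_B */17 -> active={job_A:*/13, job_B:*/17, job_C:*/16, job_D:*/9}
  job_A: interval 13, next fire after T=226 is 234
  job_B: interval 17, next fire after T=226 is 238
  job_C: interval 16, next fire after T=226 is 240
  job_D: interval 9, next fire after T=226 is 234
Earliest = 234, winner (lex tiebreak) = job_A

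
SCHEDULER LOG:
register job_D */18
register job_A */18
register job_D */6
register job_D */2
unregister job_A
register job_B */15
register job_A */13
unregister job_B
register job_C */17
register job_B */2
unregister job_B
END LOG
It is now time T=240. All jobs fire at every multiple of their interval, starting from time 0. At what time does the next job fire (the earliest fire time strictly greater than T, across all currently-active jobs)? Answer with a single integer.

Answer: 242

Derivation:
Op 1: register job_D */18 -> active={job_D:*/18}
Op 2: register job_A */18 -> active={job_A:*/18, job_D:*/18}
Op 3: register job_D */6 -> active={job_A:*/18, job_D:*/6}
Op 4: register job_D */2 -> active={job_A:*/18, job_D:*/2}
Op 5: unregister job_A -> active={job_D:*/2}
Op 6: register job_B */15 -> active={job_B:*/15, job_D:*/2}
Op 7: register job_A */13 -> active={job_A:*/13, job_B:*/15, job_D:*/2}
Op 8: unregister job_B -> active={job_A:*/13, job_D:*/2}
Op 9: register job_C */17 -> active={job_A:*/13, job_C:*/17, job_D:*/2}
Op 10: register job_B */2 -> active={job_A:*/13, job_B:*/2, job_C:*/17, job_D:*/2}
Op 11: unregister job_B -> active={job_A:*/13, job_C:*/17, job_D:*/2}
  job_A: interval 13, next fire after T=240 is 247
  job_C: interval 17, next fire after T=240 is 255
  job_D: interval 2, next fire after T=240 is 242
Earliest fire time = 242 (job job_D)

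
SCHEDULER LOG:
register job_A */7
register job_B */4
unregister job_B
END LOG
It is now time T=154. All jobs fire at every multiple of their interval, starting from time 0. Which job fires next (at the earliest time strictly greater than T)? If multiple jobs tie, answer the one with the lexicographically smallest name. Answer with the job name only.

Answer: job_A

Derivation:
Op 1: register job_A */7 -> active={job_A:*/7}
Op 2: register job_B */4 -> active={job_A:*/7, job_B:*/4}
Op 3: unregister job_B -> active={job_A:*/7}
  job_A: interval 7, next fire after T=154 is 161
Earliest = 161, winner (lex tiebreak) = job_A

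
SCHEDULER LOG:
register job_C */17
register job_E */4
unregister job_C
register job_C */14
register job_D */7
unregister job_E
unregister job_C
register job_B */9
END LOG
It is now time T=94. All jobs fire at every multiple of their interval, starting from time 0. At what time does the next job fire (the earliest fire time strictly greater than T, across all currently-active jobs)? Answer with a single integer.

Op 1: register job_C */17 -> active={job_C:*/17}
Op 2: register job_E */4 -> active={job_C:*/17, job_E:*/4}
Op 3: unregister job_C -> active={job_E:*/4}
Op 4: register job_C */14 -> active={job_C:*/14, job_E:*/4}
Op 5: register job_D */7 -> active={job_C:*/14, job_D:*/7, job_E:*/4}
Op 6: unregister job_E -> active={job_C:*/14, job_D:*/7}
Op 7: unregister job_C -> active={job_D:*/7}
Op 8: register job_B */9 -> active={job_B:*/9, job_D:*/7}
  job_B: interval 9, next fire after T=94 is 99
  job_D: interval 7, next fire after T=94 is 98
Earliest fire time = 98 (job job_D)

Answer: 98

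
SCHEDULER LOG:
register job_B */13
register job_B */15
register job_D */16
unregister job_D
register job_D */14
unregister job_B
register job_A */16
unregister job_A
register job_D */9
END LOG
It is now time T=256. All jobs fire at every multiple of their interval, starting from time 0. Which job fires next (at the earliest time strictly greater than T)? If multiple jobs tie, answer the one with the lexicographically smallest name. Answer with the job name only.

Op 1: register job_B */13 -> active={job_B:*/13}
Op 2: register job_B */15 -> active={job_B:*/15}
Op 3: register job_D */16 -> active={job_B:*/15, job_D:*/16}
Op 4: unregister job_D -> active={job_B:*/15}
Op 5: register job_D */14 -> active={job_B:*/15, job_D:*/14}
Op 6: unregister job_B -> active={job_D:*/14}
Op 7: register job_A */16 -> active={job_A:*/16, job_D:*/14}
Op 8: unregister job_A -> active={job_D:*/14}
Op 9: register job_D */9 -> active={job_D:*/9}
  job_D: interval 9, next fire after T=256 is 261
Earliest = 261, winner (lex tiebreak) = job_D

Answer: job_D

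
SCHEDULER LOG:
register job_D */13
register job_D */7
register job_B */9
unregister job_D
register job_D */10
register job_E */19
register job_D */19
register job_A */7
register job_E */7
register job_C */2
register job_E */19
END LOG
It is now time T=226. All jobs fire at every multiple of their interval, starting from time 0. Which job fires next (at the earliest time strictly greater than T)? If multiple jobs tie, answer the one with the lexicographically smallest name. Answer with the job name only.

Answer: job_C

Derivation:
Op 1: register job_D */13 -> active={job_D:*/13}
Op 2: register job_D */7 -> active={job_D:*/7}
Op 3: register job_B */9 -> active={job_B:*/9, job_D:*/7}
Op 4: unregister job_D -> active={job_B:*/9}
Op 5: register job_D */10 -> active={job_B:*/9, job_D:*/10}
Op 6: register job_E */19 -> active={job_B:*/9, job_D:*/10, job_E:*/19}
Op 7: register job_D */19 -> active={job_B:*/9, job_D:*/19, job_E:*/19}
Op 8: register job_A */7 -> active={job_A:*/7, job_B:*/9, job_D:*/19, job_E:*/19}
Op 9: register job_E */7 -> active={job_A:*/7, job_B:*/9, job_D:*/19, job_E:*/7}
Op 10: register job_C */2 -> active={job_A:*/7, job_B:*/9, job_C:*/2, job_D:*/19, job_E:*/7}
Op 11: register job_E */19 -> active={job_A:*/7, job_B:*/9, job_C:*/2, job_D:*/19, job_E:*/19}
  job_A: interval 7, next fire after T=226 is 231
  job_B: interval 9, next fire after T=226 is 234
  job_C: interval 2, next fire after T=226 is 228
  job_D: interval 19, next fire after T=226 is 228
  job_E: interval 19, next fire after T=226 is 228
Earliest = 228, winner (lex tiebreak) = job_C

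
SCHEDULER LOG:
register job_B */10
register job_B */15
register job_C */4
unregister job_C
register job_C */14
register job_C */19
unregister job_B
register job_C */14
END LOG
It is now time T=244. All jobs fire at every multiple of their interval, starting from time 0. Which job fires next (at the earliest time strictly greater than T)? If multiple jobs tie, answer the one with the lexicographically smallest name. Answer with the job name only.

Op 1: register job_B */10 -> active={job_B:*/10}
Op 2: register job_B */15 -> active={job_B:*/15}
Op 3: register job_C */4 -> active={job_B:*/15, job_C:*/4}
Op 4: unregister job_C -> active={job_B:*/15}
Op 5: register job_C */14 -> active={job_B:*/15, job_C:*/14}
Op 6: register job_C */19 -> active={job_B:*/15, job_C:*/19}
Op 7: unregister job_B -> active={job_C:*/19}
Op 8: register job_C */14 -> active={job_C:*/14}
  job_C: interval 14, next fire after T=244 is 252
Earliest = 252, winner (lex tiebreak) = job_C

Answer: job_C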